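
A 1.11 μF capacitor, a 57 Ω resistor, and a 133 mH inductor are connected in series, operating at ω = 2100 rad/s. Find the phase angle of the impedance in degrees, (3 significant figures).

-69.2°

X_L = ωL = 279 Ω
X_C = 1/(ωC) = 429 Ω
Net reactance X = X_L − X_C = -150 Ω
Z = 57.0 − j150 Ω
|Z| = √(57.0² + 150²) = 160 Ω
∠Z = arctan(-150/57.0) = -69.2°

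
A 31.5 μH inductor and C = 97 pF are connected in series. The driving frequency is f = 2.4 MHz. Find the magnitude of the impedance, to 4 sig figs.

208.6 Ω

ω = 2πf = 1.508e+07 rad/s
X_L = ωL = 475.0 Ω
X_C = 1/(ωC) = 683.7 Ω
Net reactance X = X_L − X_C = -208.6 Ω
Z = − j208.6 Ω
|Z| = √(0² + 208.6²) = 208.6 Ω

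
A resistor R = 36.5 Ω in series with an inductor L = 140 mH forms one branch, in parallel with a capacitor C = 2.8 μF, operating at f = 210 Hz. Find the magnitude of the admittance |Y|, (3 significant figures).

1.83 mS

ω = 2πf = 1319 rad/s
X_L = ωL = 185 Ω
X_C = 1/(ωC) = 271 Ω
Branch 1 (R+jX_L): Z₁ = 36.5 + j185 Ω, |Z₁| = 188 Ω
Branch 2 (−jX_C): Z₂ = −j271 Ω
Parallel: Z = Z₁Z₂/(Z₁+Z₂), |Z| = 546 Ω, ∠Z = 55.8°
|Y| = 1/|Z| = 1.83 mS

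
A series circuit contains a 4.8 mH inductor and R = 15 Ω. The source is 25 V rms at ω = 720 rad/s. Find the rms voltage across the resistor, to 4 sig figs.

X_L = ωL = 3.456 Ω
Z = 15.00 + j3.456 Ω
|Z| = √(15.00² + 3.456²) = 15.39 Ω
I = V/|Z| = 1.624 A
V_R = I·|Z_R| = 1.624 × 15.00 = 24.36 V

24.36 V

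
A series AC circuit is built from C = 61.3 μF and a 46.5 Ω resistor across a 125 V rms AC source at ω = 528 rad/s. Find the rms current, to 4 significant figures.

X_C = 1/(ωC) = 30.90 Ω
Z = 46.50 − j30.90 Ω
|Z| = √(46.50² + 30.90²) = 55.83 Ω
I = V/|Z| = 125/55.83 = 2.239 A

2.239 A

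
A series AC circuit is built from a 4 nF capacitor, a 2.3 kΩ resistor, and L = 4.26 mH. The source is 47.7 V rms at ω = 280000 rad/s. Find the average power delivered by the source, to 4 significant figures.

972.7 mW

X_L = ωL = 1193 Ω
X_C = 1/(ωC) = 892.9 Ω
Net reactance X = X_L − X_C = 299.9 Ω
Z = 2300 + j299.9 Ω
|Z| = √(2300² + 299.9²) = 2319 Ω
∠Z = arctan(299.9/2300) = 7.430°
I = V/|Z| = 20.56 mA
P = VI cos φ = 47.7 × 0.02056 × cos(7.430°) = 972.7 mW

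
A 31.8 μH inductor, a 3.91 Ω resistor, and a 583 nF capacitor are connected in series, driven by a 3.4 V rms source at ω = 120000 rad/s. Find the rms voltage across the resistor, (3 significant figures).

X_L = ωL = 3.82 Ω
X_C = 1/(ωC) = 14.3 Ω
Net reactance X = X_L − X_C = -10.5 Ω
Z = 3.91 − j10.5 Ω
|Z| = √(3.91² + 10.5²) = 11.2 Ω
I = V/|Z| = 304 mA
V_R = I·|Z_R| = 0.304 × 3.91 = 1.19 V

1.19 V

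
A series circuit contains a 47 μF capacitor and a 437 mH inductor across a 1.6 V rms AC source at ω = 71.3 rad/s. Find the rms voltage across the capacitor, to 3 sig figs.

X_L = ωL = 31.2 Ω
X_C = 1/(ωC) = 298 Ω
Net reactance X = X_L − X_C = -267 Ω
Z = − j267 Ω
|Z| = √(0² + 267²) = 267 Ω
I = V/|Z| = 5.99 mA
V_C = I·|Z_C| = 0.00599 × 298 = 1.79 V

1.79 V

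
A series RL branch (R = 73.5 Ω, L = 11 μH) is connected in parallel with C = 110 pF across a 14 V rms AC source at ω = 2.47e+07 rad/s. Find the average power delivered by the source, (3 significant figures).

182 mW

X_L = ωL = 272 Ω
X_C = 1/(ωC) = 368 Ω
Branch 1 (R+jX_L): Z₁ = 73.5 + j272 Ω, |Z₁| = 281 Ω
Branch 2 (−jX_C): Z₂ = −j368 Ω
Parallel: Z = Z₁Z₂/(Z₁+Z₂), |Z| = 855 Ω, ∠Z = 37.5°
I = V/|Z| = 16.4 mA
P = VI cos φ = 14 × 0.0164 × cos(37.5°) = 182 mW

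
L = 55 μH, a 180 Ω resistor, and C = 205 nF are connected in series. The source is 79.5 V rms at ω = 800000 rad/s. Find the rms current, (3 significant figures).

X_L = ωL = 44.0 Ω
X_C = 1/(ωC) = 6.10 Ω
Net reactance X = X_L − X_C = 37.9 Ω
Z = 180 + j37.9 Ω
|Z| = √(180² + 37.9²) = 184 Ω
I = V/|Z| = 79.5/184 = 432 mA

432 mA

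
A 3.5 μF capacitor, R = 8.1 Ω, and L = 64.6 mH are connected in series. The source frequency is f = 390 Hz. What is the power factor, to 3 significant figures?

ω = 2πf = 2450 rad/s
X_L = ωL = 158 Ω
X_C = 1/(ωC) = 117 Ω
Net reactance X = X_L − X_C = 41.7 Ω
Z = 8.10 + j41.7 Ω
|Z| = √(8.10² + 41.7²) = 42.5 Ω
∠Z = arctan(41.7/8.10) = 79.0°
cos φ = cos(79.0°) = 0.191

0.191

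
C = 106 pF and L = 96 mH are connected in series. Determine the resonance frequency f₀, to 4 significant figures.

ω₀ = 1/√(LC) = 1/√(0.096 × 1.06e-10) = 313500 rad/s
f₀ = ω₀/(2π) = 49.89 kHz

49.89 kHz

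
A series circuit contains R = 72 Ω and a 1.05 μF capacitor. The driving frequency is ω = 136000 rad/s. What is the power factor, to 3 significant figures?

0.995

X_C = 1/(ωC) = 7.00 Ω
Z = 72.0 − j7.00 Ω
|Z| = √(72.0² + 7.00²) = 72.3 Ω
∠Z = arctan(-7.00/72.0) = -5.56°
cos φ = cos(-5.56°) = 0.995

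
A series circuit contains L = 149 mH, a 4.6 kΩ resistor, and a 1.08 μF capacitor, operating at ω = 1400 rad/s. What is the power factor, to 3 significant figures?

0.995

X_L = ωL = 209 Ω
X_C = 1/(ωC) = 661 Ω
Net reactance X = X_L − X_C = -453 Ω
Z = 4600 − j453 Ω
|Z| = √(4600² + 453²) = 4620 Ω
∠Z = arctan(-453/4600) = -5.62°
cos φ = cos(-5.62°) = 0.995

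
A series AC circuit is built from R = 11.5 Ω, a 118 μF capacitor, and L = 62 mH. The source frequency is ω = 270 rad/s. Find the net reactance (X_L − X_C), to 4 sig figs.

X_L = ωL = 16.74 Ω
X_C = 1/(ωC) = 31.39 Ω
X = 16.74 − 31.39 = -14.65 Ω

-14.65 Ω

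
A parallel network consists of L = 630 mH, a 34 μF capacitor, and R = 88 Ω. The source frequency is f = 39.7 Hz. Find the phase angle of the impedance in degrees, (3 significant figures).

ω = 2πf = 249.4 rad/s
X_L = ωL = 157 Ω
X_C = 1/(ωC) = 118 Ω
Parallel: admittances add. Y = 1/R + 1/(jωL) + jωC
Y = (0.0114 + j0.00212) S
|Y| = 0.0116 S → |Z| = 1/|Y| = 86.5 Ω, ∠Z = −∠Y = -10.6°

-10.6°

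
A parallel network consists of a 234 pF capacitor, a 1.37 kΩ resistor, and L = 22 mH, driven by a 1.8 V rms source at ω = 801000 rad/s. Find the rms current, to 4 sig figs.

X_L = ωL = 17620 Ω
X_C = 1/(ωC) = 5335 Ω
Parallel: admittances add. Y = 1/R + 1/(jωL) + jωC
Y = (0.0007299 + j0.0001307) S
|Y| = 0.0007415 S → |Z| = 1/|Y| = 1349 Ω, ∠Z = −∠Y = -10.15°
I = V/|Z| = 1.8/1349 = 1.335 mA

1.335 mA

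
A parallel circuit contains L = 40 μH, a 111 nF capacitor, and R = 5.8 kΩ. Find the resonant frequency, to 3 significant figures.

ω₀ = 1/√(LC) = 1/√(4e-05 × 1.11e-07) = 474600 rad/s
f₀ = ω₀/(2π) = 75.5 kHz

75.5 kHz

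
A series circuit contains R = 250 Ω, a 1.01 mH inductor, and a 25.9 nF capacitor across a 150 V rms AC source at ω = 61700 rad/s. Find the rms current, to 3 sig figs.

243 mA

X_L = ωL = 62.3 Ω
X_C = 1/(ωC) = 626 Ω
Net reactance X = X_L − X_C = -563 Ω
Z = 250 − j563 Ω
|Z| = √(250² + 563²) = 616 Ω
I = V/|Z| = 150/616 = 243 mA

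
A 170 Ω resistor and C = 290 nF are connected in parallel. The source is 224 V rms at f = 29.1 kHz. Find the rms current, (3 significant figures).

12.0 A

ω = 2πf = 182800 rad/s
X_C = 1/(ωC) = 18.9 Ω
Parallel: admittances add. Y = 1/R + jωC
Y = (0.00588 + j0.0530) S
|Y| = 0.0533 S → |Z| = 1/|Y| = 18.7 Ω, ∠Z = −∠Y = -83.7°
I = V/|Z| = 224/18.7 = 12.0 A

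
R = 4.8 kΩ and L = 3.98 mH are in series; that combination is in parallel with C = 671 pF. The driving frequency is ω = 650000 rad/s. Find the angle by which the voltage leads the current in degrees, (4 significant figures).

X_L = ωL = 2587 Ω
X_C = 1/(ωC) = 2293 Ω
Branch 1 (R+jX_L): Z₁ = 4800 + j2587 Ω, |Z₁| = 5453 Ω
Branch 2 (−jX_C): Z₂ = −j2293 Ω
Parallel: Z = Z₁Z₂/(Z₁+Z₂), |Z| = 2600 Ω, ∠Z = -65.18°

-65.18°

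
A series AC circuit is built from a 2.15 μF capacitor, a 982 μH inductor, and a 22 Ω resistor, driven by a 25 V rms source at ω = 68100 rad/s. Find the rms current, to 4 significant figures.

X_L = ωL = 66.87 Ω
X_C = 1/(ωC) = 6.830 Ω
Net reactance X = X_L − X_C = 60.04 Ω
Z = 22.00 + j60.04 Ω
|Z| = √(22.00² + 60.04²) = 63.95 Ω
I = V/|Z| = 25/63.95 = 390.9 mA

390.9 mA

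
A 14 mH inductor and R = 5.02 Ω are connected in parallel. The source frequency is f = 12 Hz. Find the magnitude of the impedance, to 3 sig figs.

1.03 Ω

ω = 2πf = 75.40 rad/s
X_L = ωL = 1.06 Ω
Parallel: admittances add. Y = 1/R + 1/(jωL)
Y = (0.199 − j0.947) S
|Y| = 0.968 S → |Z| = 1/|Y| = 1.03 Ω, ∠Z = −∠Y = 78.1°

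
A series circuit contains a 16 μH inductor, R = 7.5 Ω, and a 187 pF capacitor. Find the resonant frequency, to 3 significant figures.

2.91 MHz

ω₀ = 1/√(LC) = 1/√(1.6e-05 × 1.87e-10) = 1.828e+07 rad/s
f₀ = ω₀/(2π) = 2.91 MHz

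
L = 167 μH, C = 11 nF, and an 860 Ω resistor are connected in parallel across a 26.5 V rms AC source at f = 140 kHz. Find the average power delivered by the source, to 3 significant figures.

ω = 2πf = 879600 rad/s
X_L = ωL = 147 Ω
X_C = 1/(ωC) = 103 Ω
Parallel: admittances add. Y = 1/R + 1/(jωL) + jωC
Y = (0.00116 + j0.00287) S
|Y| = 0.00310 S → |Z| = 1/|Y| = 323 Ω, ∠Z = −∠Y = -67.9°
I = V/|Z| = 82.0 mA
P = VI cos φ = 26.5 × 0.0820 × cos(-67.9°) = 817 mW

817 mW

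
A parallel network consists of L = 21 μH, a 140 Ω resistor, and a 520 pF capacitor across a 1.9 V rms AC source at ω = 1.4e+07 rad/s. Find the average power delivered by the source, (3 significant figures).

25.8 mW

X_L = ωL = 294 Ω
X_C = 1/(ωC) = 137 Ω
Parallel: admittances add. Y = 1/R + 1/(jωL) + jωC
Y = (0.00714 + j0.00388) S
|Y| = 0.00813 S → |Z| = 1/|Y| = 123 Ω, ∠Z = −∠Y = -28.5°
I = V/|Z| = 15.4 mA
P = VI cos φ = 1.9 × 0.0154 × cos(-28.5°) = 25.8 mW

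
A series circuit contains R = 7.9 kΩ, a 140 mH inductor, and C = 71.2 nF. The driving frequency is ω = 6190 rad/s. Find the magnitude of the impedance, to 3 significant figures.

8020 Ω

X_L = ωL = 867 Ω
X_C = 1/(ωC) = 2270 Ω
Net reactance X = X_L − X_C = -1400 Ω
Z = 7900 − j1400 Ω
|Z| = √(7900² + 1400²) = 8020 Ω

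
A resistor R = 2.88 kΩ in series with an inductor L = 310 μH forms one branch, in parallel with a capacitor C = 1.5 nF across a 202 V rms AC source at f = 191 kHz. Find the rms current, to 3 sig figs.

361 mA

ω = 2πf = 1.2e+06 rad/s
X_L = ωL = 372 Ω
X_C = 1/(ωC) = 556 Ω
Branch 1 (R+jX_L): Z₁ = 2880 + j372 Ω, |Z₁| = 2900 Ω
Branch 2 (−jX_C): Z₂ = −j556 Ω
Parallel: Z = Z₁Z₂/(Z₁+Z₂), |Z| = 559 Ω, ∠Z = -79.0°
I = V/|Z| = 202/559 = 361 mA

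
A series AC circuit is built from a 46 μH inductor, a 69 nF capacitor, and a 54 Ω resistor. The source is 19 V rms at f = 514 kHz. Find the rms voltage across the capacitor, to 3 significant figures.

0.554 V

ω = 2πf = 3.23e+06 rad/s
X_L = ωL = 149 Ω
X_C = 1/(ωC) = 4.49 Ω
Net reactance X = X_L − X_C = 144 Ω
Z = 54.0 + j144 Ω
|Z| = √(54.0² + 144²) = 154 Ω
I = V/|Z| = 123 mA
V_C = I·|Z_C| = 0.123 × 4.49 = 0.554 V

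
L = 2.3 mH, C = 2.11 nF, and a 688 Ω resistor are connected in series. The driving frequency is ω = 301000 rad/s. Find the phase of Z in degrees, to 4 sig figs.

-52.05°

X_L = ωL = 692.3 Ω
X_C = 1/(ωC) = 1575 Ω
Net reactance X = X_L − X_C = -882.2 Ω
Z = 688.0 − j882.2 Ω
|Z| = √(688.0² + 882.2²) = 1119 Ω
∠Z = arctan(-882.2/688.0) = -52.05°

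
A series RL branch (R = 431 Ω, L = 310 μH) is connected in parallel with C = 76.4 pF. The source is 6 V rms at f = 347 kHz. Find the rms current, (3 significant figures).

ω = 2πf = 2.18e+06 rad/s
X_L = ωL = 676 Ω
X_C = 1/(ωC) = 6000 Ω
Branch 1 (R+jX_L): Z₁ = 431 + j676 Ω, |Z₁| = 802 Ω
Branch 2 (−jX_C): Z₂ = −j6000 Ω
Parallel: Z = Z₁Z₂/(Z₁+Z₂), |Z| = 900 Ω, ∠Z = 52.8°
I = V/|Z| = 6/900 = 6.66 mA

6.66 mA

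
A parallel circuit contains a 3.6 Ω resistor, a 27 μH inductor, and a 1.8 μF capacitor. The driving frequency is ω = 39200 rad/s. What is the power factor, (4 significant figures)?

X_L = ωL = 1.058 Ω
X_C = 1/(ωC) = 14.17 Ω
Parallel: admittances add. Y = 1/R + 1/(jωL) + jωC
Y = (0.2778 − j0.8743) S
|Y| = 0.9173 S → |Z| = 1/|Y| = 1.090 Ω, ∠Z = −∠Y = 72.37°
cos φ = cos(72.37°) = 0.3028

0.3028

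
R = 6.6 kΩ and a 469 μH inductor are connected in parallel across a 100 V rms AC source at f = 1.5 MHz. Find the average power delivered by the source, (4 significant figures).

1.515 W

ω = 2πf = 9.425e+06 rad/s
X_L = ωL = 4420 Ω
Parallel: admittances add. Y = 1/R + 1/(jωL)
Y = (0.0001515 − j0.0002262) S
|Y| = 0.0002723 S → |Z| = 1/|Y| = 3673 Ω, ∠Z = −∠Y = 56.19°
I = V/|Z| = 27.23 mA
P = VI cos φ = 100 × 0.02723 × cos(56.19°) = 1.515 W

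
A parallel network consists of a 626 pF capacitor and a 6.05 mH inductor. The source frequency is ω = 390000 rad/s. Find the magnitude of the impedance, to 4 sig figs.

5565 Ω

X_L = ωL = 2360 Ω
X_C = 1/(ωC) = 4096 Ω
Parallel: admittances add. Y = 1/(jωL) + jωC
Y = (0 − j0.0001797) S
|Y| = 0.0001797 S → |Z| = 1/|Y| = 5565 Ω, ∠Z = −∠Y = 90.00°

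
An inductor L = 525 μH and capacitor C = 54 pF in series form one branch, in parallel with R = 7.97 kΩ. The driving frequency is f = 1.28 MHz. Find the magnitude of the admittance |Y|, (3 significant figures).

536 μS

ω = 2πf = 8.042e+06 rad/s
X_L = ωL = 4220 Ω
X_C = 1/(ωC) = 2300 Ω
Branch 1: Z₁ = R = 7970 Ω
Branch 2 (series LC): Z₂ = j(X_L − X_C) = j1920 Ω
Parallel: Z = Z₁Z₂/(Z₁+Z₂), |Z| = 1870 Ω, ∠Z = 76.5°
|Y| = 1/|Z| = 536 μS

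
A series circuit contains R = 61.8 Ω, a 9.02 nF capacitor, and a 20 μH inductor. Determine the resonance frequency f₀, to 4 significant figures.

ω₀ = 1/√(LC) = 1/√(2e-05 × 9.02e-09) = 2.354e+06 rad/s
f₀ = ω₀/(2π) = 374.7 kHz

374.7 kHz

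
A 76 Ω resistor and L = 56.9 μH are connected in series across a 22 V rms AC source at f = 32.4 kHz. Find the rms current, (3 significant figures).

286 mA

ω = 2πf = 203600 rad/s
X_L = ωL = 11.6 Ω
Z = 76.0 + j11.6 Ω
|Z| = √(76.0² + 11.6²) = 76.9 Ω
I = V/|Z| = 22/76.9 = 286 mA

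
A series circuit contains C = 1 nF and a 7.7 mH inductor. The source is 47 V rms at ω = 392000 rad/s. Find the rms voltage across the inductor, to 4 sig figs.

303.5 V

X_L = ωL = 3018 Ω
X_C = 1/(ωC) = 2551 Ω
Net reactance X = X_L − X_C = 467.4 Ω
Z = j467.4 Ω
|Z| = √(0² + 467.4²) = 467.4 Ω
I = V/|Z| = 100.6 mA
V_L = I·|Z_L| = 0.1006 × 3018 = 303.5 V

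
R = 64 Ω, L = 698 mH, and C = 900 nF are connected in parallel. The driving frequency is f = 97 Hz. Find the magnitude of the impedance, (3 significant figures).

63.6 Ω

ω = 2πf = 609.5 rad/s
X_L = ωL = 425 Ω
X_C = 1/(ωC) = 1820 Ω
Parallel: admittances add. Y = 1/R + 1/(jωL) + jωC
Y = (0.0156 − j0.00180) S
|Y| = 0.0157 S → |Z| = 1/|Y| = 63.6 Ω, ∠Z = −∠Y = 6.58°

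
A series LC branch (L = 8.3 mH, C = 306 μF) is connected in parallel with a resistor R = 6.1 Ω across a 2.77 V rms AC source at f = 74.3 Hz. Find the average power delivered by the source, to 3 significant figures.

ω = 2πf = 466.8 rad/s
X_L = ωL = 3.87 Ω
X_C = 1/(ωC) = 7.00 Ω
Branch 1: Z₁ = R = 6.10 Ω
Branch 2 (series LC): Z₂ = j(X_L − X_C) = −j3.13 Ω
Parallel: Z = Z₁Z₂/(Z₁+Z₂), |Z| = 2.78 Ω, ∠Z = -62.9°
I = V/|Z| = 996 mA
P = VI cos φ = 2.77 × 0.996 × cos(-62.9°) = 1.26 W

1.26 W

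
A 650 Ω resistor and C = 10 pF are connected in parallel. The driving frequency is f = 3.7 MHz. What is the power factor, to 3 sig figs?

ω = 2πf = 2.325e+07 rad/s
X_C = 1/(ωC) = 4300 Ω
Parallel: admittances add. Y = 1/R + jωC
Y = (0.00154 + j0.000232) S
|Y| = 0.00156 S → |Z| = 1/|Y| = 643 Ω, ∠Z = −∠Y = -8.59°
cos φ = cos(-8.59°) = 0.989

0.989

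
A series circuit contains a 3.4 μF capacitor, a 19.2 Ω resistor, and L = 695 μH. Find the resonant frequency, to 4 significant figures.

3.274 kHz

ω₀ = 1/√(LC) = 1/√(0.000695 × 3.4e-06) = 20570 rad/s
f₀ = ω₀/(2π) = 3.274 kHz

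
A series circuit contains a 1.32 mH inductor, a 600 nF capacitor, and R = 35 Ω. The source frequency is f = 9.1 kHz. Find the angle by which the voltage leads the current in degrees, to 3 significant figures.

52.9°

ω = 2πf = 57180 rad/s
X_L = ωL = 75.5 Ω
X_C = 1/(ωC) = 29.1 Ω
Net reactance X = X_L − X_C = 46.3 Ω
Z = 35.0 + j46.3 Ω
|Z| = √(35.0² + 46.3²) = 58.1 Ω
∠Z = arctan(46.3/35.0) = 52.9°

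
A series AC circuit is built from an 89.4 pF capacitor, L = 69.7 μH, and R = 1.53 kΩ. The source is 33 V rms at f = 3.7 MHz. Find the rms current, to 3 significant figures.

17.3 mA

ω = 2πf = 2.325e+07 rad/s
X_L = ωL = 1620 Ω
X_C = 1/(ωC) = 481 Ω
Net reactance X = X_L − X_C = 1140 Ω
Z = 1530 + j1140 Ω
|Z| = √(1530² + 1140²) = 1910 Ω
I = V/|Z| = 33/1910 = 17.3 mA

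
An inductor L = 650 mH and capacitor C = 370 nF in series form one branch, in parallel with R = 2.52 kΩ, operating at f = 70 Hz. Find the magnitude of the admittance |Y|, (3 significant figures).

ω = 2πf = 439.8 rad/s
X_L = ωL = 286 Ω
X_C = 1/(ωC) = 6140 Ω
Branch 1: Z₁ = R = 2520 Ω
Branch 2 (series LC): Z₂ = j(X_L − X_C) = −j5860 Ω
Parallel: Z = Z₁Z₂/(Z₁+Z₂), |Z| = 2310 Ω, ∠Z = -23.3°
|Y| = 1/|Z| = 432 μS

432 μS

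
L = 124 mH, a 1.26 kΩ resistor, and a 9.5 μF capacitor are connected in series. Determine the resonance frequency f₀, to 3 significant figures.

147 Hz

ω₀ = 1/√(LC) = 1/√(0.124 × 9.5e-06) = 921.4 rad/s
f₀ = ω₀/(2π) = 147 Hz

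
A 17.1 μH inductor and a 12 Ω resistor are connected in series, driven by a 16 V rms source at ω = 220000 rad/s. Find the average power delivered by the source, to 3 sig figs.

19.4 W

X_L = ωL = 3.76 Ω
Z = 12.0 + j3.76 Ω
|Z| = √(12.0² + 3.76²) = 12.6 Ω
∠Z = arctan(3.76/12.0) = 17.4°
I = V/|Z| = 1.27 A
P = VI cos φ = 16 × 1.27 × cos(17.4°) = 19.4 W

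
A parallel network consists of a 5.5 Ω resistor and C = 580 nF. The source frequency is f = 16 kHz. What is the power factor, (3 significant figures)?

0.952

ω = 2πf = 100500 rad/s
X_C = 1/(ωC) = 17.2 Ω
Parallel: admittances add. Y = 1/R + jωC
Y = (0.182 + j0.0583) S
|Y| = 0.191 S → |Z| = 1/|Y| = 5.24 Ω, ∠Z = −∠Y = -17.8°
cos φ = cos(-17.8°) = 0.952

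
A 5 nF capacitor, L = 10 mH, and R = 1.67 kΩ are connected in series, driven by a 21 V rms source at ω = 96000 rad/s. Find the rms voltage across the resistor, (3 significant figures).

17.4 V

X_L = ωL = 960 Ω
X_C = 1/(ωC) = 2080 Ω
Net reactance X = X_L − X_C = -1120 Ω
Z = 1670 − j1120 Ω
|Z| = √(1670² + 1120²) = 2010 Ω
I = V/|Z| = 10.4 mA
V_R = I·|Z_R| = 0.0104 × 1670 = 17.4 V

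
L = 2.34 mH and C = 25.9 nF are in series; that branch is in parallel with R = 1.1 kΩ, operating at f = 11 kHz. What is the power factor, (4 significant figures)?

ω = 2πf = 69120 rad/s
X_L = ωL = 161.7 Ω
X_C = 1/(ωC) = 558.6 Ω
Branch 1: Z₁ = R = 1100 Ω
Branch 2 (series LC): Z₂ = j(X_L − X_C) = −j396.9 Ω
Parallel: Z = Z₁Z₂/(Z₁+Z₂), |Z| = 373.3 Ω, ∠Z = -70.16°
cos φ = cos(-70.16°) = 0.3394

0.3394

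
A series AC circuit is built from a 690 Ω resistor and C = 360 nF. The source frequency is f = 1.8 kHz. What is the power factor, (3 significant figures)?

0.942

ω = 2πf = 11310 rad/s
X_C = 1/(ωC) = 246 Ω
Z = 690 − j246 Ω
|Z| = √(690² + 246²) = 732 Ω
∠Z = arctan(-246/690) = -19.6°
cos φ = cos(-19.6°) = 0.942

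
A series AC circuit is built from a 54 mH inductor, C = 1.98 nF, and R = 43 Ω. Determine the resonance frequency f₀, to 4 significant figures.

ω₀ = 1/√(LC) = 1/√(0.054 × 1.98e-09) = 96710 rad/s
f₀ = ω₀/(2π) = 15.39 kHz

15.39 kHz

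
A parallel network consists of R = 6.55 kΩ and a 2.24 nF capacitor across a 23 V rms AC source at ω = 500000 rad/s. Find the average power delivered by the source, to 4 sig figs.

X_C = 1/(ωC) = 892.9 Ω
Parallel: admittances add. Y = 1/R + jωC
Y = (0.0001527 + j0.001120) S
|Y| = 0.001130 S → |Z| = 1/|Y| = 884.7 Ω, ∠Z = −∠Y = -82.24°
I = V/|Z| = 26.00 mA
P = VI cos φ = 23 × 0.02600 × cos(-82.24°) = 80.76 mW

80.76 mW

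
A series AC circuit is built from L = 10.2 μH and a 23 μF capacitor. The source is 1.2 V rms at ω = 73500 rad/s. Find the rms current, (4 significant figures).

7.587 A

X_L = ωL = 0.7497 Ω
X_C = 1/(ωC) = 0.5915 Ω
Net reactance X = X_L − X_C = 0.1582 Ω
Z = j0.1582 Ω
|Z| = √(0² + 0.1582²) = 0.1582 Ω
I = V/|Z| = 1.2/0.1582 = 7.587 A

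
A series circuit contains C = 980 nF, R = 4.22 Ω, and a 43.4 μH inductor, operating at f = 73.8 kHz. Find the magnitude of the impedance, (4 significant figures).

ω = 2πf = 463700 rad/s
X_L = ωL = 20.12 Ω
X_C = 1/(ωC) = 2.201 Ω
Net reactance X = X_L − X_C = 17.92 Ω
Z = 4.220 + j17.92 Ω
|Z| = √(4.220² + 17.92²) = 18.41 Ω

18.41 Ω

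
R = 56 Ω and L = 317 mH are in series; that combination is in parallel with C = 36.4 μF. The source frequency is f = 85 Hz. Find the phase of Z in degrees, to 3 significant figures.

ω = 2πf = 534.1 rad/s
X_L = ωL = 169 Ω
X_C = 1/(ωC) = 51.4 Ω
Branch 1 (R+jX_L): Z₁ = 56.0 + j169 Ω, |Z₁| = 178 Ω
Branch 2 (−jX_C): Z₂ = −j51.4 Ω
Parallel: Z = Z₁Z₂/(Z₁+Z₂), |Z| = 70.3 Ω, ∠Z = -82.9°

-82.9°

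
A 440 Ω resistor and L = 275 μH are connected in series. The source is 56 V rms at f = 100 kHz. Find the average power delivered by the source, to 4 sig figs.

6.175 W

ω = 2πf = 628300 rad/s
X_L = ωL = 172.8 Ω
Z = 440.0 + j172.8 Ω
|Z| = √(440.0² + 172.8²) = 472.7 Ω
∠Z = arctan(172.8/440.0) = 21.44°
I = V/|Z| = 118.5 mA
P = VI cos φ = 56 × 0.1185 × cos(21.44°) = 6.175 W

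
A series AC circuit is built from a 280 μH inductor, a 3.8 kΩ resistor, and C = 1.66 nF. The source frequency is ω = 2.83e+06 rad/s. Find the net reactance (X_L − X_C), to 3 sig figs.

580 Ω

X_L = ωL = 792 Ω
X_C = 1/(ωC) = 213 Ω
X = 792 − 213 = 580 Ω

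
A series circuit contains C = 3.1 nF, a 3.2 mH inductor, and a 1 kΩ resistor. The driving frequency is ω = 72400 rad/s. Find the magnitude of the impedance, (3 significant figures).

4340 Ω

X_L = ωL = 232 Ω
X_C = 1/(ωC) = 4460 Ω
Net reactance X = X_L − X_C = -4220 Ω
Z = 1000 − j4220 Ω
|Z| = √(1000² + 4220²) = 4340 Ω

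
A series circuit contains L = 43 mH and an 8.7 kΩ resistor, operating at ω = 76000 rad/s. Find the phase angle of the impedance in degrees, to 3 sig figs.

20.6°

X_L = ωL = 3270 Ω
Z = 8700 + j3270 Ω
|Z| = √(8700² + 3270²) = 9290 Ω
∠Z = arctan(3270/8700) = 20.6°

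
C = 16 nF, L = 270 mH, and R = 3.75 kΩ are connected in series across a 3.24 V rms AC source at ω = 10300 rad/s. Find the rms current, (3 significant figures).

650 μA

X_L = ωL = 2780 Ω
X_C = 1/(ωC) = 6070 Ω
Net reactance X = X_L − X_C = -3290 Ω
Z = 3750 − j3290 Ω
|Z| = √(3750² + 3290²) = 4990 Ω
I = V/|Z| = 3.24/4990 = 650 μA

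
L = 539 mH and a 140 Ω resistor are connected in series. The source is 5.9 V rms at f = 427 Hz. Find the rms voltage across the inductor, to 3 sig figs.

5.87 V

ω = 2πf = 2683 rad/s
X_L = ωL = 1450 Ω
Z = 140 + j1450 Ω
|Z| = √(140² + 1450²) = 1450 Ω
I = V/|Z| = 4.06 mA
V_L = I·|Z_L| = 0.00406 × 1450 = 5.87 V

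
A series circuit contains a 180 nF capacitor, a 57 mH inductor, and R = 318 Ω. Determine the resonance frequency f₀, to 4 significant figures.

ω₀ = 1/√(LC) = 1/√(0.057 × 1.8e-07) = 9872 rad/s
f₀ = ω₀/(2π) = 1.571 kHz

1.571 kHz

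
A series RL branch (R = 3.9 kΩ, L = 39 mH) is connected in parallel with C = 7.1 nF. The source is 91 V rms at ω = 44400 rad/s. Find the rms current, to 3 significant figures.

28.0 mA

X_L = ωL = 1730 Ω
X_C = 1/(ωC) = 3170 Ω
Branch 1 (R+jX_L): Z₁ = 3900 + j1730 Ω, |Z₁| = 4270 Ω
Branch 2 (−jX_C): Z₂ = −j3170 Ω
Parallel: Z = Z₁Z₂/(Z₁+Z₂), |Z| = 3260 Ω, ∠Z = -45.8°
I = V/|Z| = 91/3260 = 28.0 mA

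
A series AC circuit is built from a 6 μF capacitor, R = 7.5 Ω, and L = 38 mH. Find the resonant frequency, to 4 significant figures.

333.3 Hz

ω₀ = 1/√(LC) = 1/√(0.038 × 6e-06) = 2094 rad/s
f₀ = ω₀/(2π) = 333.3 Hz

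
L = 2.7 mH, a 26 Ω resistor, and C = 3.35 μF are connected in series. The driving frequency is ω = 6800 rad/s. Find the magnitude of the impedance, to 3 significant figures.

X_L = ωL = 18.4 Ω
X_C = 1/(ωC) = 43.9 Ω
Net reactance X = X_L − X_C = -25.5 Ω
Z = 26.0 − j25.5 Ω
|Z| = √(26.0² + 25.5²) = 36.4 Ω

36.4 Ω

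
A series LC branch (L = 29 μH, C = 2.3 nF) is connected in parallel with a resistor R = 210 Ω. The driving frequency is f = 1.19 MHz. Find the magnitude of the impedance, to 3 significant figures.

127 Ω

ω = 2πf = 7.477e+06 rad/s
X_L = ωL = 217 Ω
X_C = 1/(ωC) = 58.1 Ω
Branch 1: Z₁ = R = 210 Ω
Branch 2 (series LC): Z₂ = j(X_L − X_C) = j159 Ω
Parallel: Z = Z₁Z₂/(Z₁+Z₂), |Z| = 127 Ω, ∠Z = 52.9°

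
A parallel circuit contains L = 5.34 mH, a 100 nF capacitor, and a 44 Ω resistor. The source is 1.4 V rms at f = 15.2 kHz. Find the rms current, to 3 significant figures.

ω = 2πf = 95500 rad/s
X_L = ωL = 510 Ω
X_C = 1/(ωC) = 105 Ω
Parallel: admittances add. Y = 1/R + 1/(jωL) + jωC
Y = (0.0227 + j0.00759) S
|Y| = 0.0240 S → |Z| = 1/|Y| = 41.7 Ω, ∠Z = −∠Y = -18.5°
I = V/|Z| = 1.4/41.7 = 33.5 mA

33.5 mA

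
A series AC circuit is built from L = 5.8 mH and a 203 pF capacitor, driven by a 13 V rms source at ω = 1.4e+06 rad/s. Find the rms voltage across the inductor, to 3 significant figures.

X_L = ωL = 8120 Ω
X_C = 1/(ωC) = 3520 Ω
Net reactance X = X_L − X_C = 4600 Ω
Z = j4600 Ω
|Z| = √(0² + 4600²) = 4600 Ω
I = V/|Z| = 2.83 mA
V_L = I·|Z_L| = 0.00283 × 8120 = 22.9 V

22.9 V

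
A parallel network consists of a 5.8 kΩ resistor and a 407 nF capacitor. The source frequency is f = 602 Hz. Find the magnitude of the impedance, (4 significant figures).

645.5 Ω

ω = 2πf = 3782 rad/s
X_C = 1/(ωC) = 649.6 Ω
Parallel: admittances add. Y = 1/R + jωC
Y = (0.0001724 + j0.001539) S
|Y| = 0.001549 S → |Z| = 1/|Y| = 645.5 Ω, ∠Z = −∠Y = -83.61°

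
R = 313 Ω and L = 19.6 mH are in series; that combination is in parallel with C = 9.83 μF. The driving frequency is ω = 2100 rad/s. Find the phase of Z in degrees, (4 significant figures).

X_L = ωL = 41.16 Ω
X_C = 1/(ωC) = 48.44 Ω
Branch 1 (R+jX_L): Z₁ = 313.0 + j41.16 Ω, |Z₁| = 315.7 Ω
Branch 2 (−jX_C): Z₂ = −j48.44 Ω
Parallel: Z = Z₁Z₂/(Z₁+Z₂), |Z| = 48.85 Ω, ∠Z = -81.18°

-81.18°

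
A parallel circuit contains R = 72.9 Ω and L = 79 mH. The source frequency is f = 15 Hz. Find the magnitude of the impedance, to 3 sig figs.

7.41 Ω

ω = 2πf = 94.25 rad/s
X_L = ωL = 7.45 Ω
Parallel: admittances add. Y = 1/R + 1/(jωL)
Y = (0.0137 − j0.134) S
|Y| = 0.135 S → |Z| = 1/|Y| = 7.41 Ω, ∠Z = −∠Y = 84.2°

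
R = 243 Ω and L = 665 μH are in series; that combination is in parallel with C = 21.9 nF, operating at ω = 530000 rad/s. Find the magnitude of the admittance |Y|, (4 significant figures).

X_L = ωL = 352.4 Ω
X_C = 1/(ωC) = 86.15 Ω
Branch 1 (R+jX_L): Z₁ = 243.0 + j352.4 Ω, |Z₁| = 428.1 Ω
Branch 2 (−jX_C): Z₂ = −j86.15 Ω
Parallel: Z = Z₁Z₂/(Z₁+Z₂), |Z| = 102.3 Ω, ∠Z = -82.20°
|Y| = 1/|Z| = 9.774 mS

9.774 mS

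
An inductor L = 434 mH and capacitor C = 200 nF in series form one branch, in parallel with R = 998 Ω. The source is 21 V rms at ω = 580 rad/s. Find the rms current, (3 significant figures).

21.2 mA

X_L = ωL = 252 Ω
X_C = 1/(ωC) = 8620 Ω
Branch 1: Z₁ = R = 998 Ω
Branch 2 (series LC): Z₂ = j(X_L − X_C) = −j8370 Ω
Parallel: Z = Z₁Z₂/(Z₁+Z₂), |Z| = 991 Ω, ∠Z = -6.80°
I = V/|Z| = 21/991 = 21.2 mA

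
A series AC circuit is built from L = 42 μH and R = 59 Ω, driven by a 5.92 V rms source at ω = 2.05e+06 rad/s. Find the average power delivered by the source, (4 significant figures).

X_L = ωL = 86.10 Ω
Z = 59.00 + j86.10 Ω
|Z| = √(59.00² + 86.10²) = 104.4 Ω
∠Z = arctan(86.10/59.00) = 55.58°
I = V/|Z| = 56.72 mA
P = VI cos φ = 5.92 × 0.05672 × cos(55.58°) = 189.8 mW

189.8 mW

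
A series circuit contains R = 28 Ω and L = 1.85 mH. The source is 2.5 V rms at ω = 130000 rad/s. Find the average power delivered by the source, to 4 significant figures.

2.985 mW

X_L = ωL = 240.5 Ω
Z = 28.00 + j240.5 Ω
|Z| = √(28.00² + 240.5²) = 242.1 Ω
∠Z = arctan(240.5/28.00) = 83.36°
I = V/|Z| = 10.33 mA
P = VI cos φ = 2.5 × 0.01033 × cos(83.36°) = 2.985 mW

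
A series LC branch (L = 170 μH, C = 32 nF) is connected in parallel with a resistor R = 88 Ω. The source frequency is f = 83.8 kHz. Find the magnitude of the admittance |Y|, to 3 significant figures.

35.1 mS

ω = 2πf = 526500 rad/s
X_L = ωL = 89.5 Ω
X_C = 1/(ωC) = 59.4 Ω
Branch 1: Z₁ = R = 88.0 Ω
Branch 2 (series LC): Z₂ = j(X_L − X_C) = j30.2 Ω
Parallel: Z = Z₁Z₂/(Z₁+Z₂), |Z| = 28.5 Ω, ∠Z = 71.1°
|Y| = 1/|Z| = 35.1 mS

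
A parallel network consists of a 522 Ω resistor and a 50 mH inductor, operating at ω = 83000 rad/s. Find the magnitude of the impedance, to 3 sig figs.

X_L = ωL = 4150 Ω
Parallel: admittances add. Y = 1/R + 1/(jωL)
Y = (0.00192 − j0.000241) S
|Y| = 0.00193 S → |Z| = 1/|Y| = 518 Ω, ∠Z = −∠Y = 7.17°

518 Ω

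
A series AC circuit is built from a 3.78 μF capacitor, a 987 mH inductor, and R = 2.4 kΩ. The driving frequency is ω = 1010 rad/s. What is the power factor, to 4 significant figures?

X_L = ωL = 996.9 Ω
X_C = 1/(ωC) = 261.9 Ω
Net reactance X = X_L − X_C = 734.9 Ω
Z = 2400 + j734.9 Ω
|Z| = √(2400² + 734.9²) = 2510 Ω
∠Z = arctan(734.9/2400) = 17.03°
cos φ = cos(17.03°) = 0.9562

0.9562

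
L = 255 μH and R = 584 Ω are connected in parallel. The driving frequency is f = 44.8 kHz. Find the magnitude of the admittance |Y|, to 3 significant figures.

ω = 2πf = 281500 rad/s
X_L = ωL = 71.8 Ω
Parallel: admittances add. Y = 1/R + 1/(jωL)
Y = (0.00171 − j0.0139) S
|Y| = 0.0140 S → |Z| = 1/|Y| = 71.2 Ω, ∠Z = −∠Y = 83.0°

14.0 mS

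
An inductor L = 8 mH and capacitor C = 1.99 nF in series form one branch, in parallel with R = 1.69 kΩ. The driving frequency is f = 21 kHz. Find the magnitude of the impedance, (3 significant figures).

1440 Ω

ω = 2πf = 131900 rad/s
X_L = ωL = 1060 Ω
X_C = 1/(ωC) = 3810 Ω
Branch 1: Z₁ = R = 1690 Ω
Branch 2 (series LC): Z₂ = j(X_L − X_C) = −j2750 Ω
Parallel: Z = Z₁Z₂/(Z₁+Z₂), |Z| = 1440 Ω, ∠Z = -31.5°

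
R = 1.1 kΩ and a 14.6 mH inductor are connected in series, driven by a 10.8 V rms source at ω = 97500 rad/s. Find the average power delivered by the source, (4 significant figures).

X_L = ωL = 1424 Ω
Z = 1100 + j1424 Ω
|Z| = √(1100² + 1424²) = 1799 Ω
∠Z = arctan(1424/1100) = 52.31°
I = V/|Z| = 6.003 mA
P = VI cos φ = 10.8 × 0.006003 × cos(52.31°) = 39.64 mW

39.64 mW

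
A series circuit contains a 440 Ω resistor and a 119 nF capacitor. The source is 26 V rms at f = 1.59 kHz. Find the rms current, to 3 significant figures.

ω = 2πf = 9990 rad/s
X_C = 1/(ωC) = 841 Ω
Z = 440 − j841 Ω
|Z| = √(440² + 841²) = 949 Ω
I = V/|Z| = 26/949 = 27.4 mA

27.4 mA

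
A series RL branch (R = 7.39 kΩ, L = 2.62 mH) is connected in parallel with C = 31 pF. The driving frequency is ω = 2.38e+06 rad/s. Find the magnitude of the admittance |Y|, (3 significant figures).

79.4 μS

X_L = ωL = 6240 Ω
X_C = 1/(ωC) = 13600 Ω
Branch 1 (R+jX_L): Z₁ = 7390 + j6240 Ω, |Z₁| = 9670 Ω
Branch 2 (−jX_C): Z₂ = −j13600 Ω
Parallel: Z = Z₁Z₂/(Z₁+Z₂), |Z| = 12600 Ω, ∠Z = -5.12°
|Y| = 1/|Z| = 79.4 μS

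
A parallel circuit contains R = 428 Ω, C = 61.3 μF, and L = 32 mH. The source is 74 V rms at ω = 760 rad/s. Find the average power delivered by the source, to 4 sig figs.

12.79 W

X_L = ωL = 24.32 Ω
X_C = 1/(ωC) = 21.46 Ω
Parallel: admittances add. Y = 1/R + 1/(jωL) + jωC
Y = (0.002336 + j0.005470) S
|Y| = 0.005948 S → |Z| = 1/|Y| = 168.1 Ω, ∠Z = −∠Y = -66.87°
I = V/|Z| = 440.1 mA
P = VI cos φ = 74 × 0.4401 × cos(-66.87°) = 12.79 W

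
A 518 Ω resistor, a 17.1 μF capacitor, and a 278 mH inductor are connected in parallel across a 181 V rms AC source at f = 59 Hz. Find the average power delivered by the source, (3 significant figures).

63.2 W

ω = 2πf = 370.7 rad/s
X_L = ωL = 103 Ω
X_C = 1/(ωC) = 158 Ω
Parallel: admittances add. Y = 1/R + 1/(jωL) + jωC
Y = (0.00193 − j0.00336) S
|Y| = 0.00388 S → |Z| = 1/|Y| = 258 Ω, ∠Z = −∠Y = 60.2°
I = V/|Z| = 702 mA
P = VI cos φ = 181 × 0.702 × cos(60.2°) = 63.2 W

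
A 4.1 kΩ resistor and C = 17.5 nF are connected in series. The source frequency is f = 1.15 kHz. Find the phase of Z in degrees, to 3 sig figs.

-62.6°

ω = 2πf = 7226 rad/s
X_C = 1/(ωC) = 7910 Ω
Z = 4100 − j7910 Ω
|Z| = √(4100² + 7910²) = 8910 Ω
∠Z = arctan(-7910/4100) = -62.6°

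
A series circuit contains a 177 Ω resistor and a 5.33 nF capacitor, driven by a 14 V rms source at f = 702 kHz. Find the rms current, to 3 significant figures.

ω = 2πf = 4.411e+06 rad/s
X_C = 1/(ωC) = 42.5 Ω
Z = 177 − j42.5 Ω
|Z| = √(177² + 42.5²) = 182 Ω
I = V/|Z| = 14/182 = 76.9 mA

76.9 mA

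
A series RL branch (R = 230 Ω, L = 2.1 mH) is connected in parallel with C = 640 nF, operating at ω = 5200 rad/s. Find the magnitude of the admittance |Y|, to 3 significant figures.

X_L = ωL = 10.9 Ω
X_C = 1/(ωC) = 300 Ω
Branch 1 (R+jX_L): Z₁ = 230 + j10.9 Ω, |Z₁| = 230 Ω
Branch 2 (−jX_C): Z₂ = −j300 Ω
Parallel: Z = Z₁Z₂/(Z₁+Z₂), |Z| = 187 Ω, ∠Z = -35.7°
|Y| = 1/|Z| = 5.34 mS

5.34 mS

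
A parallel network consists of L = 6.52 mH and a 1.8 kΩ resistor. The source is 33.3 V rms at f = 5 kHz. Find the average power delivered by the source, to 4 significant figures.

616.0 mW

ω = 2πf = 31420 rad/s
X_L = ωL = 204.8 Ω
Parallel: admittances add. Y = 1/R + 1/(jωL)
Y = (0.0005556 − j0.004882) S
|Y| = 0.004914 S → |Z| = 1/|Y| = 203.5 Ω, ∠Z = −∠Y = 83.51°
I = V/|Z| = 163.6 mA
P = VI cos φ = 33.3 × 0.1636 × cos(83.51°) = 616.0 mW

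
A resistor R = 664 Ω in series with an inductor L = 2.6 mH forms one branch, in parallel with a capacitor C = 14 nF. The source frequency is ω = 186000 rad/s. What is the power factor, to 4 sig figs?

X_L = ωL = 483.6 Ω
X_C = 1/(ωC) = 384.0 Ω
Branch 1 (R+jX_L): Z₁ = 664.0 + j483.6 Ω, |Z₁| = 821.4 Ω
Branch 2 (−jX_C): Z₂ = −j384.0 Ω
Parallel: Z = Z₁Z₂/(Z₁+Z₂), |Z| = 469.8 Ω, ∠Z = -62.46°
cos φ = cos(-62.46°) = 0.4623

0.4623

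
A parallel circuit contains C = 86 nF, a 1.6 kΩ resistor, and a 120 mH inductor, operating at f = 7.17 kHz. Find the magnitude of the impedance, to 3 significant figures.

267 Ω

ω = 2πf = 45050 rad/s
X_L = ωL = 5410 Ω
X_C = 1/(ωC) = 258 Ω
Parallel: admittances add. Y = 1/R + 1/(jωL) + jωC
Y = (0.000625 + j0.00369) S
|Y| = 0.00374 S → |Z| = 1/|Y| = 267 Ω, ∠Z = −∠Y = -80.4°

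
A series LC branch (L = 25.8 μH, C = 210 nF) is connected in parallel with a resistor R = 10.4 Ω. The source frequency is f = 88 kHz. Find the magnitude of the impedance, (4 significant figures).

ω = 2πf = 552900 rad/s
X_L = ωL = 14.27 Ω
X_C = 1/(ωC) = 8.612 Ω
Branch 1: Z₁ = R = 10.40 Ω
Branch 2 (series LC): Z₂ = j(X_L − X_C) = j5.653 Ω
Parallel: Z = Z₁Z₂/(Z₁+Z₂), |Z| = 4.967 Ω, ∠Z = 61.47°

4.967 Ω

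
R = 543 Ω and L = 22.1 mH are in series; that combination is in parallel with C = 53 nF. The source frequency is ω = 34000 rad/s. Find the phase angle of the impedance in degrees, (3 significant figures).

-55.7°

X_L = ωL = 751 Ω
X_C = 1/(ωC) = 555 Ω
Branch 1 (R+jX_L): Z₁ = 543 + j751 Ω, |Z₁| = 927 Ω
Branch 2 (−jX_C): Z₂ = −j555 Ω
Parallel: Z = Z₁Z₂/(Z₁+Z₂), |Z| = 891 Ω, ∠Z = -55.7°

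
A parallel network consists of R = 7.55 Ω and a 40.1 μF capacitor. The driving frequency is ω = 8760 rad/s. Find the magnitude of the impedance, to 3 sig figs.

X_C = 1/(ωC) = 2.85 Ω
Parallel: admittances add. Y = 1/R + jωC
Y = (0.132 + j0.351) S
|Y| = 0.375 S → |Z| = 1/|Y| = 2.66 Ω, ∠Z = −∠Y = -69.3°

2.66 Ω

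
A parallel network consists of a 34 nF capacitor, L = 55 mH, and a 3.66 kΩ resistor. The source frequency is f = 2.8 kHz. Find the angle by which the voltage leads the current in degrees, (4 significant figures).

57.89°

ω = 2πf = 17590 rad/s
X_L = ωL = 967.6 Ω
X_C = 1/(ωC) = 1672 Ω
Parallel: admittances add. Y = 1/R + 1/(jωL) + jωC
Y = (0.0002732 − j0.0004353) S
|Y| = 0.0005140 S → |Z| = 1/|Y| = 1946 Ω, ∠Z = −∠Y = 57.89°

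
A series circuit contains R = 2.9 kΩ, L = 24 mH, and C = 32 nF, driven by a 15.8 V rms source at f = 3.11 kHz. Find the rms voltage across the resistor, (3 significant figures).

14.7 V

ω = 2πf = 19540 rad/s
X_L = ωL = 469 Ω
X_C = 1/(ωC) = 1600 Ω
Net reactance X = X_L − X_C = -1130 Ω
Z = 2900 − j1130 Ω
|Z| = √(2900² + 1130²) = 3110 Ω
I = V/|Z| = 5.08 mA
V_R = I·|Z_R| = 0.00508 × 2900 = 14.7 V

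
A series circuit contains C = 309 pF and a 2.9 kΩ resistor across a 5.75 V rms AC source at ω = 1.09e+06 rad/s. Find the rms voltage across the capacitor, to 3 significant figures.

4.11 V

X_C = 1/(ωC) = 2970 Ω
Z = 2900 − j2970 Ω
|Z| = √(2900² + 2970²) = 4150 Ω
I = V/|Z| = 1.39 mA
V_C = I·|Z_C| = 0.00139 × 2970 = 4.11 V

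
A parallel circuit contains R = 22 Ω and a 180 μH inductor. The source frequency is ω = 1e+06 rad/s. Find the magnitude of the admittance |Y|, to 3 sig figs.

X_L = ωL = 180 Ω
Parallel: admittances add. Y = 1/R + 1/(jωL)
Y = (0.0455 − j0.00556) S
|Y| = 0.0458 S → |Z| = 1/|Y| = 21.8 Ω, ∠Z = −∠Y = 6.97°

45.8 mS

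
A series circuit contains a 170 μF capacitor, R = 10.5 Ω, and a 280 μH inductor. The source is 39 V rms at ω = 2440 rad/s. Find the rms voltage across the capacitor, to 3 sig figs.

X_L = ωL = 0.683 Ω
X_C = 1/(ωC) = 2.41 Ω
Net reactance X = X_L − X_C = -1.73 Ω
Z = 10.5 − j1.73 Ω
|Z| = √(10.5² + 1.73²) = 10.6 Ω
I = V/|Z| = 3.67 A
V_C = I·|Z_C| = 3.67 × 2.41 = 8.84 V

8.84 V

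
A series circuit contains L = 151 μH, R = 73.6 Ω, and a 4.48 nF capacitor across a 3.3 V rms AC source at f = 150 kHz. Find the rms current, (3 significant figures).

27.5 mA

ω = 2πf = 942500 rad/s
X_L = ωL = 142 Ω
X_C = 1/(ωC) = 237 Ω
Net reactance X = X_L − X_C = -94.5 Ω
Z = 73.6 − j94.5 Ω
|Z| = √(73.6² + 94.5²) = 120 Ω
I = V/|Z| = 3.3/120 = 27.5 mA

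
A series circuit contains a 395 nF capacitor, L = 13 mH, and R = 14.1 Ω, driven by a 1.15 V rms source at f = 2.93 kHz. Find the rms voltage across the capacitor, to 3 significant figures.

ω = 2πf = 18410 rad/s
X_L = ωL = 239 Ω
X_C = 1/(ωC) = 138 Ω
Net reactance X = X_L − X_C = 102 Ω
Z = 14.1 + j102 Ω
|Z| = √(14.1² + 102²) = 103 Ω
I = V/|Z| = 11.2 mA
V_C = I·|Z_C| = 0.0112 × 138 = 1.54 V

1.54 V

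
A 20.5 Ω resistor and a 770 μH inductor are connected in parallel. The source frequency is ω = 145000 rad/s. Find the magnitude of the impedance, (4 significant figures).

X_L = ωL = 111.6 Ω
Parallel: admittances add. Y = 1/R + 1/(jωL)
Y = (0.04878 − j0.008957) S
|Y| = 0.04960 S → |Z| = 1/|Y| = 20.16 Ω, ∠Z = −∠Y = 10.40°

20.16 Ω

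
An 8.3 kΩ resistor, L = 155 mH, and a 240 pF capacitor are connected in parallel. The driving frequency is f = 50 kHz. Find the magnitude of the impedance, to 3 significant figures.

7550 Ω

ω = 2πf = 314200 rad/s
X_L = ωL = 48700 Ω
X_C = 1/(ωC) = 13300 Ω
Parallel: admittances add. Y = 1/R + 1/(jωL) + jωC
Y = (0.000120 + j5.49e-05) S
|Y| = 0.000132 S → |Z| = 1/|Y| = 7550 Ω, ∠Z = −∠Y = -24.5°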